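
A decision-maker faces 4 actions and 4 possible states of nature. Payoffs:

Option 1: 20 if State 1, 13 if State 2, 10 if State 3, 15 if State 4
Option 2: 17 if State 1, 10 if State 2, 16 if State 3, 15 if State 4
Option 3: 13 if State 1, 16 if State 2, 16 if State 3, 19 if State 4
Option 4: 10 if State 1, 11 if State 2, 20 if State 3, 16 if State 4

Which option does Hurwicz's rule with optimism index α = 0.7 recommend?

Option 1: 0.7·20 + 0.3·10 = 17
Option 2: 0.7·17 + 0.3·10 = 14.9
Option 3: 0.7·19 + 0.3·13 = 17.2
Option 4: 0.7·20 + 0.3·10 = 17
Highest Hurwicz score = 17.2 → Option 3.

Option 3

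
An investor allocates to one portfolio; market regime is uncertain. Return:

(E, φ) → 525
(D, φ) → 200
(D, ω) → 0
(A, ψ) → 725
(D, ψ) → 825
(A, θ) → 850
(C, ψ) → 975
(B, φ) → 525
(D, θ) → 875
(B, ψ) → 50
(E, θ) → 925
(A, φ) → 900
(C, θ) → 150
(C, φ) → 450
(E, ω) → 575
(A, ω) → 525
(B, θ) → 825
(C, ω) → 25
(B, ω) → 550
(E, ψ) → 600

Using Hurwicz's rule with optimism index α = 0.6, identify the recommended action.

E

A: 0.6·900 + 0.4·525 = 750
B: 0.6·825 + 0.4·50 = 515
C: 0.6·975 + 0.4·25 = 595
D: 0.6·875 + 0.4·0 = 525
E: 0.6·925 + 0.4·525 = 765
Highest Hurwicz score = 765 → E.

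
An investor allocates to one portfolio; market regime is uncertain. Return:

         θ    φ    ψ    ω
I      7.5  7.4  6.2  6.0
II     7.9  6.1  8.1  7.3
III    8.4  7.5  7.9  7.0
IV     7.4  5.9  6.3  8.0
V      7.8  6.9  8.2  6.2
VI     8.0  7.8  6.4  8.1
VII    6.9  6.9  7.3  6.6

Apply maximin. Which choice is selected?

Row minima: I=6.0, II=6.1, III=7.0, IV=5.9, V=6.2, VI=6.4, VII=6.6
Best worst-case = 7.0 → III.

III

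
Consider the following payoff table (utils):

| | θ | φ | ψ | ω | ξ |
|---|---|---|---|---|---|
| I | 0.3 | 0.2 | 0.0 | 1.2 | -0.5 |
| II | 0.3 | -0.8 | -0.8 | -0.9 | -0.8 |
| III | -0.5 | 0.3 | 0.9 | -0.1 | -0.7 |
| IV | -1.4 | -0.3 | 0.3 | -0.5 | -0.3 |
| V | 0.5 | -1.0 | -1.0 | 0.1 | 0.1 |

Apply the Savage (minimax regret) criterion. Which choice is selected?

Column bests: θ=0.5, φ=0.3, ψ=0.9, ω=1.2, ξ=0.1.
I regrets: 0.2, 0.1, 0.9, 0.0, 0.6 → max 0.9
II regrets: 0.2, 1.1, 1.7, 2.1, 0.9 → max 2.1
III regrets: 1.0, 0.0, 0.0, 1.3, 0.8 → max 1.3
IV regrets: 1.9, 0.6, 0.6, 1.7, 0.4 → max 1.9
V regrets: 0.0, 1.3, 1.9, 1.1, 0.0 → max 1.9
Smallest max regret = 0.9 → I.

I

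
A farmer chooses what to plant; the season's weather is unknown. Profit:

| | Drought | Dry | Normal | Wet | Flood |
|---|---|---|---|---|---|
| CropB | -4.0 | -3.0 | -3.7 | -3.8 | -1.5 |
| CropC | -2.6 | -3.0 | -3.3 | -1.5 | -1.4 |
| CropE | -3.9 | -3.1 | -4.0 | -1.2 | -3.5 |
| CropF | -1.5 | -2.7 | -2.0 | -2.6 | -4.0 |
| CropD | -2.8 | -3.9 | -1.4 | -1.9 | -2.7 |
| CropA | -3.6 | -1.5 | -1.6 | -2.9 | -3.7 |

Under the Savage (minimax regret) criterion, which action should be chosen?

Column bests: Drought=-1.5, Dry=-1.5, Normal=-1.4, Wet=-1.2, Flood=-1.4.
CropB regrets: 2.5, 1.5, 2.3, 2.6, 0.1 → max 2.6
CropC regrets: 1.1, 1.5, 1.9, 0.3, 0.0 → max 1.9
CropE regrets: 2.4, 1.6, 2.6, 0.0, 2.1 → max 2.6
CropF regrets: 0.0, 1.2, 0.6, 1.4, 2.6 → max 2.6
CropD regrets: 1.3, 2.4, 0.0, 0.7, 1.3 → max 2.4
CropA regrets: 2.1, 0.0, 0.2, 1.7, 2.3 → max 2.3
Smallest max regret = 1.9 → CropC.

CropC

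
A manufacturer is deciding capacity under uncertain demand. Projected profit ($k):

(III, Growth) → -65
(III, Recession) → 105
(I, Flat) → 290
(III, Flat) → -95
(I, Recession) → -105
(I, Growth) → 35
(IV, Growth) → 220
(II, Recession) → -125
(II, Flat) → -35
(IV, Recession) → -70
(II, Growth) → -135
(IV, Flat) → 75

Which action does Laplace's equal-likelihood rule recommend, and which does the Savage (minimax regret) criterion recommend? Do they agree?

Row averages: I=220/3, II=-295/3, III=-55/3, IV=75
Highest average = 75 → IV.
Column bests: Recession=105, Flat=290, Growth=220.
I regrets: 210, 0, 185 → max 210
II regrets: 230, 325, 355 → max 355
III regrets: 0, 385, 285 → max 385
IV regrets: 175, 215, 0 → max 215
Smallest max regret = 210 → I.

laplace → IV; minimax regret → I (disagree)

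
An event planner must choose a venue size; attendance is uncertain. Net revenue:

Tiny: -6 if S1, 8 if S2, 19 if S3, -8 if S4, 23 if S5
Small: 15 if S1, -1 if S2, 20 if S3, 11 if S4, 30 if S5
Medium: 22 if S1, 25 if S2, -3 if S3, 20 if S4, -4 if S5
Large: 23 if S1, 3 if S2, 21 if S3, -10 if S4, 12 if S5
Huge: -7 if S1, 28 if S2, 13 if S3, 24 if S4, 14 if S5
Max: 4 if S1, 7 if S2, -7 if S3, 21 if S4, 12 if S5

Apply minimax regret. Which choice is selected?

Max

Column bests: S1=23, S2=28, S3=21, S4=24, S5=30.
Tiny regrets: 29, 20, 2, 32, 7 → max 32
Small regrets: 8, 29, 1, 13, 0 → max 29
Medium regrets: 1, 3, 24, 4, 34 → max 34
Large regrets: 0, 25, 0, 34, 18 → max 34
Huge regrets: 30, 0, 8, 0, 16 → max 30
Max regrets: 19, 21, 28, 3, 18 → max 28
Smallest max regret = 28 → Max.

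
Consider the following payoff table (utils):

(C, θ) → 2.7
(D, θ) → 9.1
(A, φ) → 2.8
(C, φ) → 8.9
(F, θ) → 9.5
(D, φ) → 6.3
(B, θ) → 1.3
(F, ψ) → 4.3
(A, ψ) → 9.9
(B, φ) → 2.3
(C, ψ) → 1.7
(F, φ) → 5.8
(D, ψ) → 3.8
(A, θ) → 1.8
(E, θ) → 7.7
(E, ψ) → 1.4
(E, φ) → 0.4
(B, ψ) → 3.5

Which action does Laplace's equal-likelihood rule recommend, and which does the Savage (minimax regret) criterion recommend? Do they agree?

Row averages: A=29/6, B=71/30, C=133/30, D=6.4, E=19/6, F=98/15
Highest average = 98/15 → F.
Column bests: θ=9.5, φ=8.9, ψ=9.9.
A regrets: 7.7, 6.1, 0.0 → max 7.7
B regrets: 8.2, 6.6, 6.4 → max 8.2
C regrets: 6.8, 0.0, 8.2 → max 8.2
D regrets: 0.4, 2.6, 6.1 → max 6.1
E regrets: 1.8, 8.5, 8.5 → max 8.5
F regrets: 0.0, 3.1, 5.6 → max 5.6
Smallest max regret = 5.6 → F.

laplace → F; minimax regret → F (agree)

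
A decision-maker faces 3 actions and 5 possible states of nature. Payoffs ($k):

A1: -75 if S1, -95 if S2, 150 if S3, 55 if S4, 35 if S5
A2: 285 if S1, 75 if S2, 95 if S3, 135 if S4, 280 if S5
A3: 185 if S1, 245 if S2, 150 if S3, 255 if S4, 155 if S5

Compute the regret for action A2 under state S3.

Best payoff under S3 is 150.
Regret = 150 − 95 = 55.

55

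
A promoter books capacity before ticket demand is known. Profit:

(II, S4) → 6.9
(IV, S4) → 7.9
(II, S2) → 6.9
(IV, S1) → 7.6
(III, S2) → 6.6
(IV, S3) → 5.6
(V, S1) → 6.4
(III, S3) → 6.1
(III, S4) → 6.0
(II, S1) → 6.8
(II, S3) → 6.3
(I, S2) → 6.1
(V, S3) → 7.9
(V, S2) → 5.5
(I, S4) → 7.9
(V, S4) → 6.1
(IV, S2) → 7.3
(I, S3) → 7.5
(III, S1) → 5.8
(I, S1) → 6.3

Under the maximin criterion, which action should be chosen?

Row minima: I=6.1, II=6.3, III=5.8, IV=5.6, V=5.5
Best worst-case = 6.3 → II.

II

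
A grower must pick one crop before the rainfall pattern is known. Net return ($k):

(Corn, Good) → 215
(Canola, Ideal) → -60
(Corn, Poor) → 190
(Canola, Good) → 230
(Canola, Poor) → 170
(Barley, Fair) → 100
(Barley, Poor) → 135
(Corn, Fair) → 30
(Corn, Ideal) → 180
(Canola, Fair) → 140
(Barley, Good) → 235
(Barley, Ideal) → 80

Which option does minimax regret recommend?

Barley

Column bests: Poor=190, Fair=140, Good=235, Ideal=180.
Corn regrets: 0, 110, 20, 0 → max 110
Canola regrets: 20, 0, 5, 240 → max 240
Barley regrets: 55, 40, 0, 100 → max 100
Smallest max regret = 100 → Barley.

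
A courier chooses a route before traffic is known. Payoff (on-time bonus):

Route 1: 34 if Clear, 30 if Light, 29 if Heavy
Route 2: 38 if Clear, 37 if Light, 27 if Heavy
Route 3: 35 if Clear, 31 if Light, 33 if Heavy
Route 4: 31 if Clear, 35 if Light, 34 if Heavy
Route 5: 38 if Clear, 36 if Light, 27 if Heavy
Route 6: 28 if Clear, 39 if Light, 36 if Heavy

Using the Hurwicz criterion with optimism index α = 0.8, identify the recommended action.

Route 6

Route 1: 0.8·34 + 0.2·29 = 33
Route 2: 0.8·38 + 0.2·27 = 35.8
Route 3: 0.8·35 + 0.2·31 = 34.2
Route 4: 0.8·35 + 0.2·31 = 34.2
Route 5: 0.8·38 + 0.2·27 = 35.8
Route 6: 0.8·39 + 0.2·28 = 36.8
Highest Hurwicz score = 36.8 → Route 6.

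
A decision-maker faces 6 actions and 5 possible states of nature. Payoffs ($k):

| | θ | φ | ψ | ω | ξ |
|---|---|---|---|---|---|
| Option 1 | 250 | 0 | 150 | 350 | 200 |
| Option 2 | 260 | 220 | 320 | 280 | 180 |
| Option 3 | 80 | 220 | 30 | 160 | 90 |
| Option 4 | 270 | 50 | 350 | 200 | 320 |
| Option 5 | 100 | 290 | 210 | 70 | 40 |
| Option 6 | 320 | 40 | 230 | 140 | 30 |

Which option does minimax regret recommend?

Option 2

Column bests: θ=320, φ=290, ψ=350, ω=350, ξ=320.
Option 1 regrets: 70, 290, 200, 0, 120 → max 290
Option 2 regrets: 60, 70, 30, 70, 140 → max 140
Option 3 regrets: 240, 70, 320, 190, 230 → max 320
Option 4 regrets: 50, 240, 0, 150, 0 → max 240
Option 5 regrets: 220, 0, 140, 280, 280 → max 280
Option 6 regrets: 0, 250, 120, 210, 290 → max 290
Smallest max regret = 140 → Option 2.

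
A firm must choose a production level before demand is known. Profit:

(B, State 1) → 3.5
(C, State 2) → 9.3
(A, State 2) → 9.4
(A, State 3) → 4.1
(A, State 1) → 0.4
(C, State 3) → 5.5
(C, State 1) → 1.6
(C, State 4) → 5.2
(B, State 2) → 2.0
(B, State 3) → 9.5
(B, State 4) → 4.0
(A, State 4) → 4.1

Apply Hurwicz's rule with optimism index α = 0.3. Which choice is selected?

A: 0.3·9.4 + 0.7·0.4 = 3.1
B: 0.3·9.5 + 0.7·2.0 = 4.25
C: 0.3·9.3 + 0.7·1.6 = 3.91
Highest Hurwicz score = 4.25 → B.

B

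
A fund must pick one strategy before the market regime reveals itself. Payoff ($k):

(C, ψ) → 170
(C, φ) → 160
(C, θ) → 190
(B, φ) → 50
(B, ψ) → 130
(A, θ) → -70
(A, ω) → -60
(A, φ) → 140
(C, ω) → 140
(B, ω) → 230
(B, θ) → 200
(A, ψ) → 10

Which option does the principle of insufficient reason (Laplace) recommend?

Row averages: A=5, B=152.5, C=165
Highest average = 165 → C.

C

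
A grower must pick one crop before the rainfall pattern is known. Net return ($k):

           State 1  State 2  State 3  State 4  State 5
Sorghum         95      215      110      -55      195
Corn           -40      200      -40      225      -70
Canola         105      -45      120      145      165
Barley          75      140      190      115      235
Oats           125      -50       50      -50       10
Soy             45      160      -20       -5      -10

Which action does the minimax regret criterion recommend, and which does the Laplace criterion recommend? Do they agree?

minimax regret → Barley; laplace → Barley (agree)

Column bests: State 1=125, State 2=215, State 3=190, State 4=225, State 5=235.
Sorghum regrets: 30, 0, 80, 280, 40 → max 280
Corn regrets: 165, 15, 230, 0, 305 → max 305
Canola regrets: 20, 260, 70, 80, 70 → max 260
Barley regrets: 50, 75, 0, 110, 0 → max 110
Oats regrets: 0, 265, 140, 275, 225 → max 275
Soy regrets: 80, 55, 210, 230, 245 → max 245
Smallest max regret = 110 → Barley.
Row averages: Sorghum=112, Corn=55, Canola=98, Barley=151, Oats=17, Soy=34
Highest average = 151 → Barley.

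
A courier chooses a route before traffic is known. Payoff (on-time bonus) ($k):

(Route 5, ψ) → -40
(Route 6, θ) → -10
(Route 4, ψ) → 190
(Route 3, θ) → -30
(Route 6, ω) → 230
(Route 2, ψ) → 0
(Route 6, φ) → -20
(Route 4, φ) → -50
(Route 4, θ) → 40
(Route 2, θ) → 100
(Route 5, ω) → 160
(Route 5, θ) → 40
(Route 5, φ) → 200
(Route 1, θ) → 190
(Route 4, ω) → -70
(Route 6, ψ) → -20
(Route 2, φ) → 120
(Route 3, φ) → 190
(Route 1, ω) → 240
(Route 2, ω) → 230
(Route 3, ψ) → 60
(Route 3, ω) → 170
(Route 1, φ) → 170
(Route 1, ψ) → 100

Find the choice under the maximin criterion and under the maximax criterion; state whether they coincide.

maximin → Route 1; maximax → Route 1 (agree)

Row minima: Route 1=100, Route 2=0, Route 3=-30, Route 4=-70, Route 5=-40, Route 6=-20
Best worst-case = 100 → Route 1.
Row maxima: Route 1=240, Route 2=230, Route 3=190, Route 4=190, Route 5=200, Route 6=230
Best best-case = 240 → Route 1.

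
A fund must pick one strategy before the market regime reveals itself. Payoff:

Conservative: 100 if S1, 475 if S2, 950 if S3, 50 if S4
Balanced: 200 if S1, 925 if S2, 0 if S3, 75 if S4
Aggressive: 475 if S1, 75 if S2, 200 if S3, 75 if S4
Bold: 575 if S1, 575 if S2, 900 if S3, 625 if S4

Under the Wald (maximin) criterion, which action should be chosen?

Bold

Row minima: Conservative=50, Balanced=0, Aggressive=75, Bold=575
Best worst-case = 575 → Bold.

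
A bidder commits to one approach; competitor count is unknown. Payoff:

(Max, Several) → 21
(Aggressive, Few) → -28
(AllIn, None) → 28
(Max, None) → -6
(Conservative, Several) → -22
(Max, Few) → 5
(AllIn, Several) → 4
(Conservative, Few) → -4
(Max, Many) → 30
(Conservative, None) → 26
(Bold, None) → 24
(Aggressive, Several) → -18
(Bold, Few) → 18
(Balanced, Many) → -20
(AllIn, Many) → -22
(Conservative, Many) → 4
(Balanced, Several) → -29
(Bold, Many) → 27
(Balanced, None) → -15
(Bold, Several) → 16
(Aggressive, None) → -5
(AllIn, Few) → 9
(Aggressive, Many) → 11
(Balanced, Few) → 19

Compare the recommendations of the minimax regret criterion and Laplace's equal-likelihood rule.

minimax regret → Bold; laplace → Bold (agree)

Column bests: None=28, Few=19, Several=21, Many=30.
Conservative regrets: 2, 23, 43, 26 → max 43
Balanced regrets: 43, 0, 50, 50 → max 50
Aggressive regrets: 33, 47, 39, 19 → max 47
Bold regrets: 4, 1, 5, 3 → max 5
AllIn regrets: 0, 10, 17, 52 → max 52
Max regrets: 34, 14, 0, 0 → max 34
Smallest max regret = 5 → Bold.
Row averages: Conservative=1, Balanced=-11.25, Aggressive=-10, Bold=21.25, AllIn=4.75, Max=12.5
Highest average = 21.25 → Bold.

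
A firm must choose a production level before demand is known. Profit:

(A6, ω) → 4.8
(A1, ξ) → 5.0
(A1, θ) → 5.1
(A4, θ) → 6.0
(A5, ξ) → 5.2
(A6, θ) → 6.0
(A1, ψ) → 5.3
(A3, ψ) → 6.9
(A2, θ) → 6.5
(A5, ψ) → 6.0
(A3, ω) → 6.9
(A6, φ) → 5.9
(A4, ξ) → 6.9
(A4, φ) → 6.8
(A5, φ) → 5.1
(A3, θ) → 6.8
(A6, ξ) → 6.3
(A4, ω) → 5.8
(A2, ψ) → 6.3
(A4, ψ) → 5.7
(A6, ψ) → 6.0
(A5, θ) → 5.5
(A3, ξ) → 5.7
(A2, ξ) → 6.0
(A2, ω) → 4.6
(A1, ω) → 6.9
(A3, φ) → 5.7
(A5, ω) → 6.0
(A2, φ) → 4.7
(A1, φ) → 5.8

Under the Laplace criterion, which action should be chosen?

Row averages: A1=5.62, A2=5.62, A3=6.4, A4=6.24, A5=5.56, A6=5.8
Highest average = 6.4 → A3.

A3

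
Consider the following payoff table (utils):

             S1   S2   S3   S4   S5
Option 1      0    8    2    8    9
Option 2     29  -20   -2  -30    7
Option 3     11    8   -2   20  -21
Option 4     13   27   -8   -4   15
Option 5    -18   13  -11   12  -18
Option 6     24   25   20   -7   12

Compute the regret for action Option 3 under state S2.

Best payoff under S2 is 27.
Regret = 27 − 8 = 19.

19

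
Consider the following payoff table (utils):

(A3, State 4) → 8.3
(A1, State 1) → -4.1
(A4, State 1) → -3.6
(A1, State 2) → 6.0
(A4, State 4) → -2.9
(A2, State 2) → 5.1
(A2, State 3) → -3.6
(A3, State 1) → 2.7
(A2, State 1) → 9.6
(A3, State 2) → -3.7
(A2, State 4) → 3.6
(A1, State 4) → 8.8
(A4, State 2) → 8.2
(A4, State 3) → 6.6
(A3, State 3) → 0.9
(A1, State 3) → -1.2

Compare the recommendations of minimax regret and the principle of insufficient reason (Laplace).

minimax regret → A2; laplace → A2 (agree)

Column bests: State 1=9.6, State 2=8.2, State 3=6.6, State 4=8.8.
A1 regrets: 13.7, 2.2, 7.8, 0.0 → max 13.7
A2 regrets: 0.0, 3.1, 10.2, 5.2 → max 10.2
A3 regrets: 6.9, 11.9, 5.7, 0.5 → max 11.9
A4 regrets: 13.2, 0.0, 0.0, 11.7 → max 13.2
Smallest max regret = 10.2 → A2.
Row averages: A1=2.375, A2=3.675, A3=2.05, A4=2.075
Highest average = 3.675 → A2.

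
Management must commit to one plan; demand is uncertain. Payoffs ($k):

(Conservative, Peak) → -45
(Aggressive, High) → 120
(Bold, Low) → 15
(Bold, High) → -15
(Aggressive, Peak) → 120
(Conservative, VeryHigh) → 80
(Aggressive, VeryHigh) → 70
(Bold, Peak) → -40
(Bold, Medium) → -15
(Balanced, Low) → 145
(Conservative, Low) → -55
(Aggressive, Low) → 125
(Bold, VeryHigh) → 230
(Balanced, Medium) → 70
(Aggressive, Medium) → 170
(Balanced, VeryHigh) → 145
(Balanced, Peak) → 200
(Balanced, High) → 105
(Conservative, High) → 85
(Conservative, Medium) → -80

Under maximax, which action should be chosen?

Row maxima: Conservative=85, Balanced=200, Aggressive=170, Bold=230
Best best-case = 230 → Bold.

Bold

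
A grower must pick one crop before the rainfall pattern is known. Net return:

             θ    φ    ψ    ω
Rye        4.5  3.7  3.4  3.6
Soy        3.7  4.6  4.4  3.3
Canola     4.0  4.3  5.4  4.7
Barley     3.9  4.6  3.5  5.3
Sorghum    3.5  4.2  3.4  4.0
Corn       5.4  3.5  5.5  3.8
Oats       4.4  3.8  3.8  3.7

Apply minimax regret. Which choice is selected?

Canola

Column bests: θ=5.4, φ=4.6, ψ=5.5, ω=5.3.
Rye regrets: 0.9, 0.9, 2.1, 1.7 → max 2.1
Soy regrets: 1.7, 0.0, 1.1, 2.0 → max 2.0
Canola regrets: 1.4, 0.3, 0.1, 0.6 → max 1.4
Barley regrets: 1.5, 0.0, 2.0, 0.0 → max 2.0
Sorghum regrets: 1.9, 0.4, 2.1, 1.3 → max 2.1
Corn regrets: 0.0, 1.1, 0.0, 1.5 → max 1.5
Oats regrets: 1.0, 0.8, 1.7, 1.6 → max 1.7
Smallest max regret = 1.4 → Canola.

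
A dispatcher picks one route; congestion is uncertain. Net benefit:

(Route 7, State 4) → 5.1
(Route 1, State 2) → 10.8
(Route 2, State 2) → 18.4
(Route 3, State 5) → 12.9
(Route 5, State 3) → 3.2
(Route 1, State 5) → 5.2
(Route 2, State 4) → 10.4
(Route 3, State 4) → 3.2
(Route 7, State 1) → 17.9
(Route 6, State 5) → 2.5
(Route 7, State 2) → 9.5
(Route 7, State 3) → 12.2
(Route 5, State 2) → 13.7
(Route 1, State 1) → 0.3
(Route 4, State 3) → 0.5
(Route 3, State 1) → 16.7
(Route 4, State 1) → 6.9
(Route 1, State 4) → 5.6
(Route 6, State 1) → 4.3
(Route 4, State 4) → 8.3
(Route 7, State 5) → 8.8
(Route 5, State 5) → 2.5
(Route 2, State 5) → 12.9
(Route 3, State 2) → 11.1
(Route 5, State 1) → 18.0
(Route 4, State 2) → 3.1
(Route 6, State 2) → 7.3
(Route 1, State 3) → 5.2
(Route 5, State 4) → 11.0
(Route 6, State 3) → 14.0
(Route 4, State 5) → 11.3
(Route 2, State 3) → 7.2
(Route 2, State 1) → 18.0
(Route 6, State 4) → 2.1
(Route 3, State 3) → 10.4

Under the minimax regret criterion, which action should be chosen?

Column bests: State 1=18.0, State 2=18.4, State 3=14.0, State 4=11.0, State 5=12.9.
Route 1 regrets: 17.7, 7.6, 8.8, 5.4, 7.7 → max 17.7
Route 2 regrets: 0.0, 0.0, 6.8, 0.6, 0.0 → max 6.8
Route 3 regrets: 1.3, 7.3, 3.6, 7.8, 0.0 → max 7.8
Route 4 regrets: 11.1, 15.3, 13.5, 2.7, 1.6 → max 15.3
Route 5 regrets: 0.0, 4.7, 10.8, 0.0, 10.4 → max 10.8
Route 6 regrets: 13.7, 11.1, 0.0, 8.9, 10.4 → max 13.7
Route 7 regrets: 0.1, 8.9, 1.8, 5.9, 4.1 → max 8.9
Smallest max regret = 6.8 → Route 2.

Route 2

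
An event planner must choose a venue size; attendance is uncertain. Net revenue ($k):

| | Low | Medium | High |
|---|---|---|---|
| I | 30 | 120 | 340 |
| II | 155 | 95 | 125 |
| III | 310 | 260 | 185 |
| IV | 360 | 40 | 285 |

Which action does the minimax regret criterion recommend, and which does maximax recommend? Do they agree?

Column bests: Low=360, Medium=260, High=340.
I regrets: 330, 140, 0 → max 330
II regrets: 205, 165, 215 → max 215
III regrets: 50, 0, 155 → max 155
IV regrets: 0, 220, 55 → max 220
Smallest max regret = 155 → III.
Row maxima: I=340, II=155, III=310, IV=360
Best best-case = 360 → IV.

minimax regret → III; maximax → IV (disagree)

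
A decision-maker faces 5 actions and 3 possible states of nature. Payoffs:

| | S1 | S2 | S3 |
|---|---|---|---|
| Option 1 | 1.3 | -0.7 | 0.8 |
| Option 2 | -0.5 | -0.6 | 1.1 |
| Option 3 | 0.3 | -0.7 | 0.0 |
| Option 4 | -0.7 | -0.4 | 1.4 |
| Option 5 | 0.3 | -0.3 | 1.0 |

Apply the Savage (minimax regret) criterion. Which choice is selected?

Column bests: S1=1.3, S2=-0.3, S3=1.4.
Option 1 regrets: 0.0, 0.4, 0.6 → max 0.6
Option 2 regrets: 1.8, 0.3, 0.3 → max 1.8
Option 3 regrets: 1.0, 0.4, 1.4 → max 1.4
Option 4 regrets: 2.0, 0.1, 0.0 → max 2.0
Option 5 regrets: 1.0, 0.0, 0.4 → max 1.0
Smallest max regret = 0.6 → Option 1.

Option 1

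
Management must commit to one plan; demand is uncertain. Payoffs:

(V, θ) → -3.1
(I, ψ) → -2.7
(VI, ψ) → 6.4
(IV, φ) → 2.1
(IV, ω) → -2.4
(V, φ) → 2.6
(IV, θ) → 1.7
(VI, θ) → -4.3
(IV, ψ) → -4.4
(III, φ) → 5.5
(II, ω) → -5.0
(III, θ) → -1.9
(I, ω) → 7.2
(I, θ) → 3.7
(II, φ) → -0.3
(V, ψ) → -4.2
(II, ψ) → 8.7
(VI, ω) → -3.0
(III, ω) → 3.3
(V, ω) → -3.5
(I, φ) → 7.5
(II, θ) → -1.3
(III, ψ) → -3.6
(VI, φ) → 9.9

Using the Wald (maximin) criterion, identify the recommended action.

Row minima: I=-2.7, II=-5.0, III=-3.6, IV=-4.4, V=-4.2, VI=-4.3
Best worst-case = -2.7 → I.

I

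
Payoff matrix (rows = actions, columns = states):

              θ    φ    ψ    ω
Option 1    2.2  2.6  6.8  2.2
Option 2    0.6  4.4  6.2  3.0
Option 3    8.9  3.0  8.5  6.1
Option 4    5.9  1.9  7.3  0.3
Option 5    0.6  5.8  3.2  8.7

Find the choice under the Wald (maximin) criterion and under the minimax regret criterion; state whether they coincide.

maximin → Option 3; minimax regret → Option 3 (agree)

Row minima: Option 1=2.2, Option 2=0.6, Option 3=3.0, Option 4=0.3, Option 5=0.6
Best worst-case = 3.0 → Option 3.
Column bests: θ=8.9, φ=5.8, ψ=8.5, ω=8.7.
Option 1 regrets: 6.7, 3.2, 1.7, 6.5 → max 6.7
Option 2 regrets: 8.3, 1.4, 2.3, 5.7 → max 8.3
Option 3 regrets: 0.0, 2.8, 0.0, 2.6 → max 2.8
Option 4 regrets: 3.0, 3.9, 1.2, 8.4 → max 8.4
Option 5 regrets: 8.3, 0.0, 5.3, 0.0 → max 8.3
Smallest max regret = 2.8 → Option 3.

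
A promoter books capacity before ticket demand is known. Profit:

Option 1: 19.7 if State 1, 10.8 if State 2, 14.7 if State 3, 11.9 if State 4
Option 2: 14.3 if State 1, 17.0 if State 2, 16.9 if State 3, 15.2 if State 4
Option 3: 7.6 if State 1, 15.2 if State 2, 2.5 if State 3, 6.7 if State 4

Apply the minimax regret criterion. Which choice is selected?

Option 2

Column bests: State 1=19.7, State 2=17.0, State 3=16.9, State 4=15.2.
Option 1 regrets: 0.0, 6.2, 2.2, 3.3 → max 6.2
Option 2 regrets: 5.4, 0.0, 0.0, 0.0 → max 5.4
Option 3 regrets: 12.1, 1.8, 14.4, 8.5 → max 14.4
Smallest max regret = 5.4 → Option 2.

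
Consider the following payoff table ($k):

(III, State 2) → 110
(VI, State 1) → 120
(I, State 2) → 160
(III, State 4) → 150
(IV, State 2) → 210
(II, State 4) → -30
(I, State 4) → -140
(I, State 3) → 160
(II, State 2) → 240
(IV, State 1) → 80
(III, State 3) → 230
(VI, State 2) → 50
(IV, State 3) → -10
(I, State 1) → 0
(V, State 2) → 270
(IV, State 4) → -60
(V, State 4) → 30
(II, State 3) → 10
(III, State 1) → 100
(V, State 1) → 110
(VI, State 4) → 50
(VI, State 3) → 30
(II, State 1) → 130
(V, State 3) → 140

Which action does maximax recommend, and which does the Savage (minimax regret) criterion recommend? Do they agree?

Row maxima: I=160, II=240, III=230, IV=210, V=270, VI=120
Best best-case = 270 → V.
Column bests: State 1=130, State 2=270, State 3=230, State 4=150.
I regrets: 130, 110, 70, 290 → max 290
II regrets: 0, 30, 220, 180 → max 220
III regrets: 30, 160, 0, 0 → max 160
IV regrets: 50, 60, 240, 210 → max 240
V regrets: 20, 0, 90, 120 → max 120
VI regrets: 10, 220, 200, 100 → max 220
Smallest max regret = 120 → V.

maximax → V; minimax regret → V (agree)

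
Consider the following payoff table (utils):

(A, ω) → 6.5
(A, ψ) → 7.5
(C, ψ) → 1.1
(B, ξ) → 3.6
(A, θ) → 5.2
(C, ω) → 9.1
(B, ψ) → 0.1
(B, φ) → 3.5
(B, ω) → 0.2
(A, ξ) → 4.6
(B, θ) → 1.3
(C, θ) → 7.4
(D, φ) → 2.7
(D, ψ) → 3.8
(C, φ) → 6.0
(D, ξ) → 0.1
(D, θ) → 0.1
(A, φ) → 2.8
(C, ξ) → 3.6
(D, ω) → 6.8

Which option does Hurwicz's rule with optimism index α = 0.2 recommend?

A

A: 0.2·7.5 + 0.8·2.8 = 3.74
B: 0.2·3.6 + 0.8·0.1 = 0.8
C: 0.2·9.1 + 0.8·1.1 = 2.7
D: 0.2·6.8 + 0.8·0.1 = 1.44
Highest Hurwicz score = 3.74 → A.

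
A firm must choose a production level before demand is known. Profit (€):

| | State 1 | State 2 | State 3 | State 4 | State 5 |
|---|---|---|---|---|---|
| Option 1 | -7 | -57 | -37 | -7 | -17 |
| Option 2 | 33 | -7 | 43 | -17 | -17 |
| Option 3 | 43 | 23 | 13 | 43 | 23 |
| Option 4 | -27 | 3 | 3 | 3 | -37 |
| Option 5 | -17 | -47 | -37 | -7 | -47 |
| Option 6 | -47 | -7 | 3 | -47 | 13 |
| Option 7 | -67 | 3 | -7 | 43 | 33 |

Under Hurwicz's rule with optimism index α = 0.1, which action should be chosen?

Option 1: 0.1·(-7) + 0.9·(-57) = -52
Option 2: 0.1·43 + 0.9·(-17) = -11
Option 3: 0.1·43 + 0.9·13 = 16
Option 4: 0.1·3 + 0.9·(-37) = -33
Option 5: 0.1·(-7) + 0.9·(-47) = -43
Option 6: 0.1·13 + 0.9·(-47) = -41
Option 7: 0.1·43 + 0.9·(-67) = -56
Highest Hurwicz score = 16 → Option 3.

Option 3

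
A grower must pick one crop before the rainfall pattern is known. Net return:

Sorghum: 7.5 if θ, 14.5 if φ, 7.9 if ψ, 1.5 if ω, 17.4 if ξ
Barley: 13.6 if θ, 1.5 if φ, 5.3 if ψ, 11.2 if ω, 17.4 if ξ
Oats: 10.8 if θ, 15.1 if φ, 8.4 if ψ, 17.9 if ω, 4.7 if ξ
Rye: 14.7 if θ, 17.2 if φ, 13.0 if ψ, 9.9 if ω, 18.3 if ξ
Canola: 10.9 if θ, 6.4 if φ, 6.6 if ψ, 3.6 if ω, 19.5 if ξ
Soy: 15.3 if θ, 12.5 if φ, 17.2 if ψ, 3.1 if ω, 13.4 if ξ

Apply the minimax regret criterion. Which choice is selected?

Rye

Column bests: θ=15.3, φ=17.2, ψ=17.2, ω=17.9, ξ=19.5.
Sorghum regrets: 7.8, 2.7, 9.3, 16.4, 2.1 → max 16.4
Barley regrets: 1.7, 15.7, 11.9, 6.7, 2.1 → max 15.7
Oats regrets: 4.5, 2.1, 8.8, 0.0, 14.8 → max 14.8
Rye regrets: 0.6, 0.0, 4.2, 8.0, 1.2 → max 8.0
Canola regrets: 4.4, 10.8, 10.6, 14.3, 0.0 → max 14.3
Soy regrets: 0.0, 4.7, 0.0, 14.8, 6.1 → max 14.8
Smallest max regret = 8.0 → Rye.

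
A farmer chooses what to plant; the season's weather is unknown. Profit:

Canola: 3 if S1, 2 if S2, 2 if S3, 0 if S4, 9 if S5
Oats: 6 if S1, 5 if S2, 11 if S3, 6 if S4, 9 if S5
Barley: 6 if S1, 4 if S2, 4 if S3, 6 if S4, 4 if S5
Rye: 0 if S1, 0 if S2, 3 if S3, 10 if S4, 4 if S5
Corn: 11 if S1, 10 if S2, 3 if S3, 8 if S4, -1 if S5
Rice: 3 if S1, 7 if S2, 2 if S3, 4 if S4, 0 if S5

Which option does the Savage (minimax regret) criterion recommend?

Column bests: S1=11, S2=10, S3=11, S4=10, S5=9.
Canola regrets: 8, 8, 9, 10, 0 → max 10
Oats regrets: 5, 5, 0, 4, 0 → max 5
Barley regrets: 5, 6, 7, 4, 5 → max 7
Rye regrets: 11, 10, 8, 0, 5 → max 11
Corn regrets: 0, 0, 8, 2, 10 → max 10
Rice regrets: 8, 3, 9, 6, 9 → max 9
Smallest max regret = 5 → Oats.

Oats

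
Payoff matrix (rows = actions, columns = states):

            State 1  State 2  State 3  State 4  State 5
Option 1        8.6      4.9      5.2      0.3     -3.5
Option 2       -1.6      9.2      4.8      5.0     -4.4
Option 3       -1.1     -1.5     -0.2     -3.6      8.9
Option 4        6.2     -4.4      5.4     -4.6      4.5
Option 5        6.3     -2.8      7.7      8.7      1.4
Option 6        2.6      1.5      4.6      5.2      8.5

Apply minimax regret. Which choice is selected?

Option 6

Column bests: State 1=8.6, State 2=9.2, State 3=7.7, State 4=8.7, State 5=8.9.
Option 1 regrets: 0.0, 4.3, 2.5, 8.4, 12.4 → max 12.4
Option 2 regrets: 10.2, 0.0, 2.9, 3.7, 13.3 → max 13.3
Option 3 regrets: 9.7, 10.7, 7.9, 12.3, 0.0 → max 12.3
Option 4 regrets: 2.4, 13.6, 2.3, 13.3, 4.4 → max 13.6
Option 5 regrets: 2.3, 12.0, 0.0, 0.0, 7.5 → max 12.0
Option 6 regrets: 6.0, 7.7, 3.1, 3.5, 0.4 → max 7.7
Smallest max regret = 7.7 → Option 6.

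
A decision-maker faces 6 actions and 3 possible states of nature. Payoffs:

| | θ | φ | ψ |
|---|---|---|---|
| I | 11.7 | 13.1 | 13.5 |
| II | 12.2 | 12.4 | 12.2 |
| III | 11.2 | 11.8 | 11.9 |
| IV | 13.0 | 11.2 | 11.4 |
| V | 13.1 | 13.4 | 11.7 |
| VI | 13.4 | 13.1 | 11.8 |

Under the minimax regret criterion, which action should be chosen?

Column bests: θ=13.4, φ=13.4, ψ=13.5.
I regrets: 1.7, 0.3, 0.0 → max 1.7
II regrets: 1.2, 1.0, 1.3 → max 1.3
III regrets: 2.2, 1.6, 1.6 → max 2.2
IV regrets: 0.4, 2.2, 2.1 → max 2.2
V regrets: 0.3, 0.0, 1.8 → max 1.8
VI regrets: 0.0, 0.3, 1.7 → max 1.7
Smallest max regret = 1.3 → II.

II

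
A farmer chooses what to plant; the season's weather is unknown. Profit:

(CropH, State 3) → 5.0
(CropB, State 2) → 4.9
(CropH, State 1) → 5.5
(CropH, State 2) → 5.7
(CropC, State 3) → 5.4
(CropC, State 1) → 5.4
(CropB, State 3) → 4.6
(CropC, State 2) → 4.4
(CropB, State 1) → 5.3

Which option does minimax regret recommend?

Column bests: State 1=5.5, State 2=5.7, State 3=5.4.
CropH regrets: 0.0, 0.0, 0.4 → max 0.4
CropC regrets: 0.1, 1.3, 0.0 → max 1.3
CropB regrets: 0.2, 0.8, 0.8 → max 0.8
Smallest max regret = 0.4 → CropH.

CropH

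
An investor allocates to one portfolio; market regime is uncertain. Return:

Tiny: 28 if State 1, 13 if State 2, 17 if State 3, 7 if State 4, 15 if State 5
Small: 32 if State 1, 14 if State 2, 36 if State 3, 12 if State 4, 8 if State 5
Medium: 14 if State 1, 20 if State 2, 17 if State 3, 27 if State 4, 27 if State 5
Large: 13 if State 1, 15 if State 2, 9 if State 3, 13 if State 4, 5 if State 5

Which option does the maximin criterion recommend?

Row minima: Tiny=7, Small=8, Medium=14, Large=5
Best worst-case = 14 → Medium.

Medium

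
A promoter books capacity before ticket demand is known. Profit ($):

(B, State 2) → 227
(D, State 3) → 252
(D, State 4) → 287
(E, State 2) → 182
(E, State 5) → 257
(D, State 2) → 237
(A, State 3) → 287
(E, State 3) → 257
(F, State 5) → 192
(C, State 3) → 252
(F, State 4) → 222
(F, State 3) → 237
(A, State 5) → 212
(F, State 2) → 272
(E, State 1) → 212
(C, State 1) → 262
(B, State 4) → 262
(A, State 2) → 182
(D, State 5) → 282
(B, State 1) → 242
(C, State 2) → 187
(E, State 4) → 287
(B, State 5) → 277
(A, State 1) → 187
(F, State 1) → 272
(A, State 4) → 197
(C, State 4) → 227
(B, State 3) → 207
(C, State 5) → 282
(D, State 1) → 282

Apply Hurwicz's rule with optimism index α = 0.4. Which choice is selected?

D

A: 0.4·287 + 0.6·182 = 224
B: 0.4·277 + 0.6·207 = 235
C: 0.4·282 + 0.6·187 = 225
D: 0.4·287 + 0.6·237 = 257
E: 0.4·287 + 0.6·182 = 224
F: 0.4·272 + 0.6·192 = 224
Highest Hurwicz score = 257 → D.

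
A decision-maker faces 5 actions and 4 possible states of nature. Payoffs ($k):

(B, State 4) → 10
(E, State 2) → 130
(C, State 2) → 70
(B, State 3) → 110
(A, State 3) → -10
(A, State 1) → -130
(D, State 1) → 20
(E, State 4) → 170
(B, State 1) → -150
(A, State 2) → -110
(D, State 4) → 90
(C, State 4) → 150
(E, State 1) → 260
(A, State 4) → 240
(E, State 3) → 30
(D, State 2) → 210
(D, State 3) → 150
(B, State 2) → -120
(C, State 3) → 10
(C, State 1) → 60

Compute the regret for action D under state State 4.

150

Best payoff under State 4 is 240.
Regret = 240 − 90 = 150.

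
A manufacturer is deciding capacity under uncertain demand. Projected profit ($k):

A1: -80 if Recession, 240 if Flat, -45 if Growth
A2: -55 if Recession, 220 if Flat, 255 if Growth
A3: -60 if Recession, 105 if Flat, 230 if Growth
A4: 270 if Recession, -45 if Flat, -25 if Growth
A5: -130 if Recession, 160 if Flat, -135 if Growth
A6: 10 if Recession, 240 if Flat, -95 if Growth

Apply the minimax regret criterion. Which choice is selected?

Column bests: Recession=270, Flat=240, Growth=255.
A1 regrets: 350, 0, 300 → max 350
A2 regrets: 325, 20, 0 → max 325
A3 regrets: 330, 135, 25 → max 330
A4 regrets: 0, 285, 280 → max 285
A5 regrets: 400, 80, 390 → max 400
A6 regrets: 260, 0, 350 → max 350
Smallest max regret = 285 → A4.

A4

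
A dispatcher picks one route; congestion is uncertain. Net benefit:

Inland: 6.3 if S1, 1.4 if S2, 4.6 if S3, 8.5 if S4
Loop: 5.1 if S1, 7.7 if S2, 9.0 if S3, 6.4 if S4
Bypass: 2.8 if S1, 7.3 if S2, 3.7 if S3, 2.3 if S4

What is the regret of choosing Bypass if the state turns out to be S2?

Best payoff under S2 is 7.7.
Regret = 7.7 − 7.3 = 0.4.

0.4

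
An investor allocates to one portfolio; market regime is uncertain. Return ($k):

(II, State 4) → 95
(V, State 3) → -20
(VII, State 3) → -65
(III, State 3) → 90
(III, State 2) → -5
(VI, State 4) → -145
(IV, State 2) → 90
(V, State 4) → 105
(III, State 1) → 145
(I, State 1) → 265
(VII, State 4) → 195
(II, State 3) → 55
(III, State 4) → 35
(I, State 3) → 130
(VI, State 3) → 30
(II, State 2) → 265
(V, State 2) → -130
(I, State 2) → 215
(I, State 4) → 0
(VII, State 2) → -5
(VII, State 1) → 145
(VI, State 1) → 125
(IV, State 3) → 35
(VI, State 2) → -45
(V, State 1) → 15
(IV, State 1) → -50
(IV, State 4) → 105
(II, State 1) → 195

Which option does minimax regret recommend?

II

Column bests: State 1=265, State 2=265, State 3=130, State 4=195.
I regrets: 0, 50, 0, 195 → max 195
II regrets: 70, 0, 75, 100 → max 100
III regrets: 120, 270, 40, 160 → max 270
IV regrets: 315, 175, 95, 90 → max 315
V regrets: 250, 395, 150, 90 → max 395
VI regrets: 140, 310, 100, 340 → max 340
VII regrets: 120, 270, 195, 0 → max 270
Smallest max regret = 100 → II.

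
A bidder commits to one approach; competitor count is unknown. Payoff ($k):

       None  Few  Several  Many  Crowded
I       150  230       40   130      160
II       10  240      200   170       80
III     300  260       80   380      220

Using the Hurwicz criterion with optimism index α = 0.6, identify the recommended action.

III

I: 0.6·230 + 0.4·40 = 154
II: 0.6·240 + 0.4·10 = 148
III: 0.6·380 + 0.4·80 = 260
Highest Hurwicz score = 260 → III.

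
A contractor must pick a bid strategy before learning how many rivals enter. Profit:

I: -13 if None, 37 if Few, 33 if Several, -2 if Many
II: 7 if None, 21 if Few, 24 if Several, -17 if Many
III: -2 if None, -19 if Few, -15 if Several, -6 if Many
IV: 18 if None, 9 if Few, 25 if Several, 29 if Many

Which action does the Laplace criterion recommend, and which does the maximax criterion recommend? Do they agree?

laplace → IV; maximax → I (disagree)

Row averages: I=13.75, II=8.75, III=-10.5, IV=20.25
Highest average = 20.25 → IV.
Row maxima: I=37, II=24, III=-2, IV=29
Best best-case = 37 → I.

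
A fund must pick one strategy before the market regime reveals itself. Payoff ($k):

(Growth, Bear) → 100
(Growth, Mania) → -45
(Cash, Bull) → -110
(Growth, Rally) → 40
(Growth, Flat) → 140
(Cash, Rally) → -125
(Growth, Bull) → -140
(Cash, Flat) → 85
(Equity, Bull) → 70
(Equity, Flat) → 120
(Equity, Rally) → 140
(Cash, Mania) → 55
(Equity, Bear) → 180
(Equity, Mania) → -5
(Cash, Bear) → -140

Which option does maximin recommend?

Row minima: Equity=-5, Cash=-140, Growth=-140
Best worst-case = -5 → Equity.

Equity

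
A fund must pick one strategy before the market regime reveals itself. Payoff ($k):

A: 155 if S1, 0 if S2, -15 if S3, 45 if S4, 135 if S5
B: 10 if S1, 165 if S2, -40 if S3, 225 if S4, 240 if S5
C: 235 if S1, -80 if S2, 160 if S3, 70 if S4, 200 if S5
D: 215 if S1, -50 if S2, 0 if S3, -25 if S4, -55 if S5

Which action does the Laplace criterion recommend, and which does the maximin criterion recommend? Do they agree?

Row averages: A=64, B=120, C=117, D=17
Highest average = 120 → B.
Row minima: A=-15, B=-40, C=-80, D=-55
Best worst-case = -15 → A.

laplace → B; maximin → A (disagree)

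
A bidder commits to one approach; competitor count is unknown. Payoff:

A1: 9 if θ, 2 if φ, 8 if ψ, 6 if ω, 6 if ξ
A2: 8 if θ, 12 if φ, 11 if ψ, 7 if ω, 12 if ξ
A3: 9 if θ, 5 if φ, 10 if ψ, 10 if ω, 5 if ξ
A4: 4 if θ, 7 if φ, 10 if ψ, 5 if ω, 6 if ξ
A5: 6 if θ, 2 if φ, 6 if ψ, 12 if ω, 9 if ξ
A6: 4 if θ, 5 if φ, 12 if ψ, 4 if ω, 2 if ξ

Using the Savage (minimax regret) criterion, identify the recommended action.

A2

Column bests: θ=9, φ=12, ψ=12, ω=12, ξ=12.
A1 regrets: 0, 10, 4, 6, 6 → max 10
A2 regrets: 1, 0, 1, 5, 0 → max 5
A3 regrets: 0, 7, 2, 2, 7 → max 7
A4 regrets: 5, 5, 2, 7, 6 → max 7
A5 regrets: 3, 10, 6, 0, 3 → max 10
A6 regrets: 5, 7, 0, 8, 10 → max 10
Smallest max regret = 5 → A2.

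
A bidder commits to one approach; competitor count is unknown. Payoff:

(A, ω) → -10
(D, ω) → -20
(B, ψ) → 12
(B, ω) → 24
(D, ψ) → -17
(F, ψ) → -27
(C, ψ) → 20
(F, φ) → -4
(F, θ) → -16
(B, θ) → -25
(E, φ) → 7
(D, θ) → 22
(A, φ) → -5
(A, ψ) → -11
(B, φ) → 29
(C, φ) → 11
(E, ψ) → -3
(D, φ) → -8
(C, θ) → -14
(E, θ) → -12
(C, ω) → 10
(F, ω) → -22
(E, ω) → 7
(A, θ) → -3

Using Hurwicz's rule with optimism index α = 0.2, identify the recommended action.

A: 0.2·(-3) + 0.8·(-11) = -9.4
B: 0.2·29 + 0.8·(-25) = -14.2
C: 0.2·20 + 0.8·(-14) = -7.2
D: 0.2·22 + 0.8·(-20) = -11.6
E: 0.2·7 + 0.8·(-12) = -8.2
F: 0.2·(-4) + 0.8·(-27) = -22.4
Highest Hurwicz score = -7.2 → C.

C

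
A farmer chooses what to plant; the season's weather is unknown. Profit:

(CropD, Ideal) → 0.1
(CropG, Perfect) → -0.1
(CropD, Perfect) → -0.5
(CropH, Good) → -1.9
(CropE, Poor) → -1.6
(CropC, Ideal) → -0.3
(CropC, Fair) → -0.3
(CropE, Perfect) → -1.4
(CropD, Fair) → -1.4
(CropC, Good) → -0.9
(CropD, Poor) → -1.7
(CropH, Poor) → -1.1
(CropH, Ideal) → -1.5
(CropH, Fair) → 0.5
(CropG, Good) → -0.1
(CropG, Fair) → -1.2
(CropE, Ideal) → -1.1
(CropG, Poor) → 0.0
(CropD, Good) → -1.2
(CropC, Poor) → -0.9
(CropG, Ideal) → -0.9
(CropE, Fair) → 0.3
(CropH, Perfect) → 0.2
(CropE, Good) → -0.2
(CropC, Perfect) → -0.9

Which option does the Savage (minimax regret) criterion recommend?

Column bests: Poor=0.0, Fair=0.5, Good=-0.1, Ideal=0.1, Perfect=0.2.
CropH regrets: 1.1, 0.0, 1.8, 1.6, 0.0 → max 1.8
CropG regrets: 0.0, 1.7, 0.0, 1.0, 0.3 → max 1.7
CropC regrets: 0.9, 0.8, 0.8, 0.4, 1.1 → max 1.1
CropD regrets: 1.7, 1.9, 1.1, 0.0, 0.7 → max 1.9
CropE regrets: 1.6, 0.2, 0.1, 1.2, 1.6 → max 1.6
Smallest max regret = 1.1 → CropC.

CropC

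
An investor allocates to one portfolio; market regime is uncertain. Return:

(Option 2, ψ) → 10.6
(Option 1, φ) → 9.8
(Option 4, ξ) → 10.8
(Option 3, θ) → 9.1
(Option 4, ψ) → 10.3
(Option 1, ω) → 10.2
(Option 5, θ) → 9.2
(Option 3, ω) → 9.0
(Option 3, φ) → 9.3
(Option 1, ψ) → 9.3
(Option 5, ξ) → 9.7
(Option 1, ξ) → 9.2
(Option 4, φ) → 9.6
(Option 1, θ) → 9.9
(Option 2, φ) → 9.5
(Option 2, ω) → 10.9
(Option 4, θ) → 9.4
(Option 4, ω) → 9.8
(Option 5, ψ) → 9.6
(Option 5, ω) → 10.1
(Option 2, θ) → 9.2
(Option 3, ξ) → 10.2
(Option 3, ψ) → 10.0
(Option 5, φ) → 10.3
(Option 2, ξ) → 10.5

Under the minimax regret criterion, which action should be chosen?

Option 2

Column bests: θ=9.9, φ=10.3, ψ=10.6, ω=10.9, ξ=10.8.
Option 1 regrets: 0.0, 0.5, 1.3, 0.7, 1.6 → max 1.6
Option 2 regrets: 0.7, 0.8, 0.0, 0.0, 0.3 → max 0.8
Option 3 regrets: 0.8, 1.0, 0.6, 1.9, 0.6 → max 1.9
Option 4 regrets: 0.5, 0.7, 0.3, 1.1, 0.0 → max 1.1
Option 5 regrets: 0.7, 0.0, 1.0, 0.8, 1.1 → max 1.1
Smallest max regret = 0.8 → Option 2.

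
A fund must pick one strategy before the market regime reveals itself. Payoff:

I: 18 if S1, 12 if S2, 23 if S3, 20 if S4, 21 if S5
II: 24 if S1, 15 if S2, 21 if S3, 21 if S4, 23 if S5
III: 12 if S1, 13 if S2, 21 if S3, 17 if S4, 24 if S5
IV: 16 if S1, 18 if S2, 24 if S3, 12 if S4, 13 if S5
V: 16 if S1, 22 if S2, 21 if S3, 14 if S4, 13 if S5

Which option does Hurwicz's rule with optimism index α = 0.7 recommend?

II

I: 0.7·23 + 0.3·12 = 19.7
II: 0.7·24 + 0.3·15 = 21.3
III: 0.7·24 + 0.3·12 = 20.4
IV: 0.7·24 + 0.3·12 = 20.4
V: 0.7·22 + 0.3·13 = 19.3
Highest Hurwicz score = 21.3 → II.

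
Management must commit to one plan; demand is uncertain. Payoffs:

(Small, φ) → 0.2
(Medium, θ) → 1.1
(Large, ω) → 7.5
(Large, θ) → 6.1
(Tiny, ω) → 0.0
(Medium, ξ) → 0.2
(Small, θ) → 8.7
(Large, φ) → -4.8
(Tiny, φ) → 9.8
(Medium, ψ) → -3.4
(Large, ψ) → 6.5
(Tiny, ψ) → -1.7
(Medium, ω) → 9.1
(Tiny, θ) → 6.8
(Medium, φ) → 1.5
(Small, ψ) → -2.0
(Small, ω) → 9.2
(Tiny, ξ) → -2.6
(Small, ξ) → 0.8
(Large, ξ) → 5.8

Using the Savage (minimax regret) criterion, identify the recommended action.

Tiny

Column bests: θ=8.7, φ=9.8, ψ=6.5, ω=9.2, ξ=5.8.
Tiny regrets: 1.9, 0.0, 8.2, 9.2, 8.4 → max 9.2
Small regrets: 0.0, 9.6, 8.5, 0.0, 5.0 → max 9.6
Medium regrets: 7.6, 8.3, 9.9, 0.1, 5.6 → max 9.9
Large regrets: 2.6, 14.6, 0.0, 1.7, 0.0 → max 14.6
Smallest max regret = 9.2 → Tiny.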